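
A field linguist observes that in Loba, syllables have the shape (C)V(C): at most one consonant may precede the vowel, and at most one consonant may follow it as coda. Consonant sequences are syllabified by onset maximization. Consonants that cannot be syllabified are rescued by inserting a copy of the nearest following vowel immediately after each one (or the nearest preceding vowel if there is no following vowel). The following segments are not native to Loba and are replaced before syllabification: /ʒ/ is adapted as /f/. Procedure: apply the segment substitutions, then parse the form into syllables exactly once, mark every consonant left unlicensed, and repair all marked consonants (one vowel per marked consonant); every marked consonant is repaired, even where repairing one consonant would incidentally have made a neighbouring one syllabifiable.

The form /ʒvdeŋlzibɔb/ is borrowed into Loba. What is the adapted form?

Substitution: /ʒ/ → /f/, giving /fvdeŋlzibɔb/.
The consonants /f/, /v/, /l/ cannot be parsed into a legal (C)V(C) syllable (at most one coda consonant is licensed; onsets are limited to one consonant).
Epenthesis after each stranded consonant: /f/ → /fe/, /v/ → /ve/, /l/ → /li/.

fevedeŋlizibɔb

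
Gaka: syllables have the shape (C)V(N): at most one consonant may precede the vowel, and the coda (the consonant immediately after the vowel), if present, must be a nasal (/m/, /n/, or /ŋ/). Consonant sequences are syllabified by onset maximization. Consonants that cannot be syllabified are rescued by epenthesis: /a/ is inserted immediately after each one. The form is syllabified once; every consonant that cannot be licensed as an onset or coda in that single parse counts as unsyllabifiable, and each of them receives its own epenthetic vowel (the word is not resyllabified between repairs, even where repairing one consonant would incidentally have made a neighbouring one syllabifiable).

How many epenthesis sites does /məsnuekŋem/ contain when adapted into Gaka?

The unsyllabifiable consonants are /s/, /k/; each receives one epenthetic vowel.

2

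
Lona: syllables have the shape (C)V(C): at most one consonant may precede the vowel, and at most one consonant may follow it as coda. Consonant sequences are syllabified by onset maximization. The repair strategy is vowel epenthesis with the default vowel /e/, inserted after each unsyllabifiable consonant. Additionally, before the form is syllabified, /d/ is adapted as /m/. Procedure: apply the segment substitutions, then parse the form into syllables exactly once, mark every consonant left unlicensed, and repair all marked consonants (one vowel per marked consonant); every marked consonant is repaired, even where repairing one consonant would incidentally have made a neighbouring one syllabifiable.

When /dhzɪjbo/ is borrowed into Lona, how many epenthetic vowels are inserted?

After substitution the input is /mhzɪjbo/.
The unsyllabifiable consonants are /m/, /h/; each receives one epenthetic vowel.

2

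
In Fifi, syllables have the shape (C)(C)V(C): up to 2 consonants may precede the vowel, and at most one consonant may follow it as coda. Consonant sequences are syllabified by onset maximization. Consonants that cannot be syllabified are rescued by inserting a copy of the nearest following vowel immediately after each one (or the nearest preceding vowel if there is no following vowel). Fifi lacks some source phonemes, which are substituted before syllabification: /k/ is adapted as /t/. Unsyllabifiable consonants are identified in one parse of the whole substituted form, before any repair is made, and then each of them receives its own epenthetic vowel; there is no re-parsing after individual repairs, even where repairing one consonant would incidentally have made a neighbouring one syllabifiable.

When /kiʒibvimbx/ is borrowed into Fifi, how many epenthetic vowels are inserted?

2

After substitution the input is /tiʒibvimbx/.
The unsyllabifiable consonants are /b/, /x/; each receives one epenthetic vowel.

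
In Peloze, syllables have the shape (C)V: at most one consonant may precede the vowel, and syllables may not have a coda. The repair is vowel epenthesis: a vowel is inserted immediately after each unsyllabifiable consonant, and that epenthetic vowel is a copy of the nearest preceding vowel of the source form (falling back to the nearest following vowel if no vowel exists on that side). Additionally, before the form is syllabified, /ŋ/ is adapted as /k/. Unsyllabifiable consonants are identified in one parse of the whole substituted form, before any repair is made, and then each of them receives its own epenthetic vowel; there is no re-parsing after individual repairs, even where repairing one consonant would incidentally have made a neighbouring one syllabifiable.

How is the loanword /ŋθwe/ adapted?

keθewe

Substitution: /ŋ/ → /k/, giving /kθwe/.
The consonants /k/, /θ/ cannot be parsed into a legal (C)V syllable (no codas are permitted; onsets are limited to one consonant).
Each unlicensed consonant becomes the onset of a new syllable: /k/ → /ke/, /θ/ → /θe/.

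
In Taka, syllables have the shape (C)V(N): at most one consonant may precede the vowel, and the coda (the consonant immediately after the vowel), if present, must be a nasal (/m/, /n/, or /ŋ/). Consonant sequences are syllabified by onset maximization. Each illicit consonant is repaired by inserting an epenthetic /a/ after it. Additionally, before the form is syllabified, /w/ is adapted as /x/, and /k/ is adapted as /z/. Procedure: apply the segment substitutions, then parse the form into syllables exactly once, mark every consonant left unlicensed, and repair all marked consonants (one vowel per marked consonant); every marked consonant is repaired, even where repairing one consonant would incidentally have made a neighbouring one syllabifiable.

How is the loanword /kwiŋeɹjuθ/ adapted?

Substitution: /k/ → /z/, /w/ → /x/, giving /zxiŋeɹjuθ/.
The consonants /z/, /ɹ/, /θ/ cannot be parsed into a legal (C)V(N) syllable (only a nasal (/m/, /n/, or /ŋ/) is licensed in coda position; onsets are limited to one consonant).
Each unlicensed consonant becomes the onset of a new syllable: /z/ → /za/, /ɹ/ → /ɹa/, /θ/ → /θa/.

zaxiŋeɹajuθa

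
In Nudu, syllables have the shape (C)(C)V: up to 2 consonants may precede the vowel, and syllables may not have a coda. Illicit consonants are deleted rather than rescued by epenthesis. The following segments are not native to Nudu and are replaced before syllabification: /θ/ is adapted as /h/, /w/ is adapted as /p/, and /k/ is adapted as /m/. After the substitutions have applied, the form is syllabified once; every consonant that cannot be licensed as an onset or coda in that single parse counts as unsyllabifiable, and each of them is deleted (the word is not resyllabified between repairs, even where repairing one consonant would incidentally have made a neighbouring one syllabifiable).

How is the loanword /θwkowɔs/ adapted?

pmopɔ

Substitution: /θ/ → /h/, /w/ → /p/, /k/ → /m/, giving /hpmopɔs/.
Under (C)(C)V, the unsyllabifiable consonants are /h/, /s/ (no codas are permitted; onsets may contain at most 2 consonants).
Deleting the stranded consonants removes /h/, /s/.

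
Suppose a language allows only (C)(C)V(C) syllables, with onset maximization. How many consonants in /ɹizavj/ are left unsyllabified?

Under (C)(C)V(C), the unsyllabifiable consonants are /j/ (at most one coda consonant is licensed; onsets may contain at most 2 consonants).

1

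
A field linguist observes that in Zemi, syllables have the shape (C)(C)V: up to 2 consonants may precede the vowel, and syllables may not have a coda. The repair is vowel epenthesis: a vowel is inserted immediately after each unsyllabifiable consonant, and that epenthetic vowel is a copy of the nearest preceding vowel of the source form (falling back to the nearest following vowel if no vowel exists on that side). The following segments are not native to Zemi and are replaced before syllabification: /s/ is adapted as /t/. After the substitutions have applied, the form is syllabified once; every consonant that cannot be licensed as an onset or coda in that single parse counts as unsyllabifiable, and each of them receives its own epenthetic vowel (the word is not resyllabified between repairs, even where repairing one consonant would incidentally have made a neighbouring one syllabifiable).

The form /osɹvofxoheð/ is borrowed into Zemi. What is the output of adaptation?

otoɹvofxoheðe

Substitution: /s/ → /t/, giving /otɹvofxoheð/.
Syllabifying with onset maximization leaves /t/, /ð/ stranded (no codas are permitted; onsets may contain at most 2 consonants).
Each unlicensed consonant becomes the onset of a new syllable: /t/ → /to/, /ð/ → /ðe/.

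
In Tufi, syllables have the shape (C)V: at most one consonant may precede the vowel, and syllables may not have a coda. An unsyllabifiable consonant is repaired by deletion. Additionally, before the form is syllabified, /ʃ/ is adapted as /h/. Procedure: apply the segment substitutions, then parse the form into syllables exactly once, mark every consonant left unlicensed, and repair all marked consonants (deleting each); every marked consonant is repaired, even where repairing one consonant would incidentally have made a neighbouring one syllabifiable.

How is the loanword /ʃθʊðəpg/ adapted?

θʊðə

Substitution: /ʃ/ → /h/, giving /hθʊðəpg/.
Syllabifying with onset maximization leaves /h/, /p/, /g/ stranded (no codas are permitted; onsets are limited to one consonant).
Deletion applies to /h/, /p/, /g/.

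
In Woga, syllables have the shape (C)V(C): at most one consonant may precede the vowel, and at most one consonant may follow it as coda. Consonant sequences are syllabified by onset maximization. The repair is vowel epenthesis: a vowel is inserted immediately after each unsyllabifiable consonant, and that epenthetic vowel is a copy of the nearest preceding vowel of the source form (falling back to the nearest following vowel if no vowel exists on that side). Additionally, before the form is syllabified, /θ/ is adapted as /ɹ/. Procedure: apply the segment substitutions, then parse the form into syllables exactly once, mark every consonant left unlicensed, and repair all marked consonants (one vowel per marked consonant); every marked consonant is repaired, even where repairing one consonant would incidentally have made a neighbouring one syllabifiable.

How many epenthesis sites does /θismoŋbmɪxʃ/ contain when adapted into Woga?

After substitution the input is /ɹismoŋbmɪxʃ/.
The unsyllabifiable consonants are /b/, /ʃ/; each receives one epenthetic vowel.

2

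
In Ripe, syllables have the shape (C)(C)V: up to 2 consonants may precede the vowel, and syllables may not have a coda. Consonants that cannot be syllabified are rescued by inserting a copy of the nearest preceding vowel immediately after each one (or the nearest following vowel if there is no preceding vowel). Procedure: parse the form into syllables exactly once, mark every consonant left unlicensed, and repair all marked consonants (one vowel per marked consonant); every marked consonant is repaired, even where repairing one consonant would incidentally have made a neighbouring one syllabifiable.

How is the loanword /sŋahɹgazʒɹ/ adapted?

sŋahaɹgazaʒaɹa

Syllabifying with onset maximization leaves /h/, /z/, /ʒ/, /ɹ/ stranded (no codas are permitted; onsets may contain at most 2 consonants).
Inserting the epenthetic vowel yields /h/ → /ha/, /z/ → /za/, /ʒ/ → /ʒa/, /ɹ/ → /ɹa/.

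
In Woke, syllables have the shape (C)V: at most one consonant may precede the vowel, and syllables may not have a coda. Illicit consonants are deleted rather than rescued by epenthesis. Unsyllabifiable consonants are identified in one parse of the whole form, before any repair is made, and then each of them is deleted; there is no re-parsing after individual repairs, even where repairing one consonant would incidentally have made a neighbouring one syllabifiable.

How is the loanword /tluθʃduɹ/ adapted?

Under (C)V, the unsyllabifiable consonants are /t/, /θ/, /ʃ/, /ɹ/ (no codas are permitted; onsets are limited to one consonant).
Deleting the stranded consonants removes /t/, /θ/, /ʃ/, /ɹ/.

ludu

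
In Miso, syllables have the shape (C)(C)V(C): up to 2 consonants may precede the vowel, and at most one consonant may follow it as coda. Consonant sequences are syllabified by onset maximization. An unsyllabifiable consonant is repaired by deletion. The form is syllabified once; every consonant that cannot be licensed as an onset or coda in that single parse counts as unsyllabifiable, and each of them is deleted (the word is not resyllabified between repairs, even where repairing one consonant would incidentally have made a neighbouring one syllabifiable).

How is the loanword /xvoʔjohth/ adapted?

The consonants /t/, /h/ cannot be parsed into a legal (C)(C)V(C) syllable (at most one coda consonant is licensed; onsets may contain at most 2 consonants).
Deleting the stranded consonants removes /t/, /h/.

xvoʔjoh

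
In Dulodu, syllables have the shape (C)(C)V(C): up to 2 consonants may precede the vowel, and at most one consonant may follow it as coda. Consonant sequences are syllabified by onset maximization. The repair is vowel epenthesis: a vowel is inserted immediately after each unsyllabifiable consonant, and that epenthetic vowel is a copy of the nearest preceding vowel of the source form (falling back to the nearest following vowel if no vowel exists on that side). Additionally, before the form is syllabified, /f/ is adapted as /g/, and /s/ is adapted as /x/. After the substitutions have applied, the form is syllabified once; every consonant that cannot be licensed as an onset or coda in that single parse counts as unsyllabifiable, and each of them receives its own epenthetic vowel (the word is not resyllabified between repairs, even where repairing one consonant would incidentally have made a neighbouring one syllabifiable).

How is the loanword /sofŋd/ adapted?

xogŋodo

Substitution: /s/ → /x/, /f/ → /g/, giving /xogŋd/.
Syllabifying with onset maximization leaves /ŋ/, /d/ stranded (at most one coda consonant is licensed; onsets may contain at most 2 consonants).
Each unlicensed consonant becomes the onset of a new syllable: /ŋ/ → /ŋo/, /d/ → /do/.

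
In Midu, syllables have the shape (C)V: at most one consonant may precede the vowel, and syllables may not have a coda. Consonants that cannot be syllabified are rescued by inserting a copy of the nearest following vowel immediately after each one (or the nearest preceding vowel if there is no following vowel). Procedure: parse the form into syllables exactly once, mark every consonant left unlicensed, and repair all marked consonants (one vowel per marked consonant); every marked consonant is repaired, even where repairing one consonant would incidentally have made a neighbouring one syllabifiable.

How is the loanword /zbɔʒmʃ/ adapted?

Under (C)V, the unsyllabifiable consonants are /z/, /ʒ/, /m/, /ʃ/ (no codas are permitted; onsets are limited to one consonant).
Epenthesis after each stranded consonant: /z/ → /zɔ/, /ʒ/ → /ʒɔ/, /m/ → /mɔ/, /ʃ/ → /ʃɔ/.

zɔbɔʒɔmɔʃɔ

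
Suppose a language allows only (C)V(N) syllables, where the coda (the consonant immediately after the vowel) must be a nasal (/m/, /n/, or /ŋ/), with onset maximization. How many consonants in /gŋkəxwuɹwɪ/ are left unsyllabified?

4

The consonants /g/, /ŋ/, /x/, /ɹ/ cannot be parsed into a legal (C)V(N) syllable (only a nasal (/m/, /n/, or /ŋ/) is licensed in coda position; onsets are limited to one consonant).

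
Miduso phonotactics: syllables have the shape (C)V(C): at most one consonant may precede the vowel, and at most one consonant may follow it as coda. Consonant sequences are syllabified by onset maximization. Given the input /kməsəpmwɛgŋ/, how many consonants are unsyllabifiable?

The consonants /k/, /m/, /ŋ/ cannot be parsed into a legal (C)V(C) syllable (at most one coda consonant is licensed; onsets are limited to one consonant).

3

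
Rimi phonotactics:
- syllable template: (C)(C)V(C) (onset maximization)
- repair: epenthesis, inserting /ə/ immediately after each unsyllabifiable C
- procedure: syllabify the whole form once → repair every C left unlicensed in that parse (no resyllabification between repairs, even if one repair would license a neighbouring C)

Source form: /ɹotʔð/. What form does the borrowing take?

Under (C)(C)V(C), the unsyllabifiable consonants are /ʔ/, /ð/ (at most one coda consonant is licensed; onsets may contain at most 2 consonants).
Epenthesis after each stranded consonant: /ʔ/ → /ʔə/, /ð/ → /ðə/.

ɹotʔəðə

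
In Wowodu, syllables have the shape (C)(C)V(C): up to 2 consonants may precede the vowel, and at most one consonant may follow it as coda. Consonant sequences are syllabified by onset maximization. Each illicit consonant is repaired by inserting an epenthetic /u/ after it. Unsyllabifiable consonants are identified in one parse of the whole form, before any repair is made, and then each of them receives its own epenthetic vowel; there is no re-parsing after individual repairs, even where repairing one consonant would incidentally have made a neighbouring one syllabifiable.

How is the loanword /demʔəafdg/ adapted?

demʔəafdugu

Syllabifying with onset maximization leaves /d/, /g/ stranded (at most one coda consonant is licensed; onsets may contain at most 2 consonants).
Each unlicensed consonant becomes the onset of a new syllable: /d/ → /du/, /g/ → /gu/.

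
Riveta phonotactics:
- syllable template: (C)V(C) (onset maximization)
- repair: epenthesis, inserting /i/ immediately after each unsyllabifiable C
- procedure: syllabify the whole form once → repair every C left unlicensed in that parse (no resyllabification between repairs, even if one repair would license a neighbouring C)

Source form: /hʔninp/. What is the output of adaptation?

The consonants /h/, /ʔ/, /p/ cannot be parsed into a legal (C)V(C) syllable (at most one coda consonant is licensed; onsets are limited to one consonant).
Inserting the epenthetic vowel yields /h/ → /hi/, /ʔ/ → /ʔi/, /p/ → /pi/.

hiʔininpi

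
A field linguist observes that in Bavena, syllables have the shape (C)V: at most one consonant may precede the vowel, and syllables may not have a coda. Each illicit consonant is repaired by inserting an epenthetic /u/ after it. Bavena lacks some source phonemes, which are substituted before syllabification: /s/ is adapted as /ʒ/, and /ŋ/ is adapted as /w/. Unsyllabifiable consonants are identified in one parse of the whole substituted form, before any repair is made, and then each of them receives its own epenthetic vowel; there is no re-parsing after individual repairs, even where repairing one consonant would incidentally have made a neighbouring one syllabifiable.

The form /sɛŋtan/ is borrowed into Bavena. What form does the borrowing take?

Substitution: /s/ → /ʒ/, /ŋ/ → /w/, giving /ʒɛwtan/.
Under (C)V, the unsyllabifiable consonants are /w/, /n/ (no codas are permitted; onsets are limited to one consonant).
Inserting the epenthetic vowel yields /w/ → /wu/, /n/ → /nu/.

ʒɛwutanu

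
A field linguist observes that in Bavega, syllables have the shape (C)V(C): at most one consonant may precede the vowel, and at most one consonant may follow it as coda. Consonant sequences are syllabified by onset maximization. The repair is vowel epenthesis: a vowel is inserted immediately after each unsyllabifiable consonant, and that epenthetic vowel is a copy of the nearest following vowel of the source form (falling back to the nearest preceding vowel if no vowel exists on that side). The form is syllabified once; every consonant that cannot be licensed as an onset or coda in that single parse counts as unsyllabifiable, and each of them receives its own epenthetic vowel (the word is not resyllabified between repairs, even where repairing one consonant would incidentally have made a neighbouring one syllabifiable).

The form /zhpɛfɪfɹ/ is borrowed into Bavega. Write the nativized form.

The consonants /z/, /h/, /ɹ/ cannot be parsed into a legal (C)V(C) syllable (at most one coda consonant is licensed; onsets are limited to one consonant).
Inserting the epenthetic vowel yields /z/ → /zɛ/, /h/ → /hɛ/, /ɹ/ → /ɹɪ/.

zɛhɛpɛfɪfɹɪ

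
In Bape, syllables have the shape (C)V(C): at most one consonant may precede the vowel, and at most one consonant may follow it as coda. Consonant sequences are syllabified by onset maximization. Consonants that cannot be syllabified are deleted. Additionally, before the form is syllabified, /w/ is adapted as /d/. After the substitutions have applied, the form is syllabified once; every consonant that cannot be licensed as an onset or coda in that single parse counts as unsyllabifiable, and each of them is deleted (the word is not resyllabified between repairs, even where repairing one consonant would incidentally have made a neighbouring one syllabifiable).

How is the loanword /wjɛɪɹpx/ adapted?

Substitution: /w/ → /d/, giving /djɛɪɹpx/.
Under (C)V(C), the unsyllabifiable consonants are /d/, /p/, /x/ (at most one coda consonant is licensed; onsets are limited to one consonant).
Deleting the stranded consonants removes /d/, /p/, /x/.

jɛɪɹ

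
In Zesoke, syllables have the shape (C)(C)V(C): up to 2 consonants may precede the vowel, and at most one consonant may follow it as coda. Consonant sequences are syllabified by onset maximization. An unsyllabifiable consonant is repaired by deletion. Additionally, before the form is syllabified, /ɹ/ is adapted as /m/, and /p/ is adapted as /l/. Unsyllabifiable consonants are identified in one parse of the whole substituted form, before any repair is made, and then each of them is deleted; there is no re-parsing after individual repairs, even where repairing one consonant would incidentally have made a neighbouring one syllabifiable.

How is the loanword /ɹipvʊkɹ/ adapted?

milvʊk

Substitution: /ɹ/ → /m/, /p/ → /l/, giving /milvʊkm/.
The consonants /m/ cannot be parsed into a legal (C)(C)V(C) syllable (at most one coda consonant is licensed; onsets may contain at most 2 consonants).
Each unlicensed consonant is deleted: /m/.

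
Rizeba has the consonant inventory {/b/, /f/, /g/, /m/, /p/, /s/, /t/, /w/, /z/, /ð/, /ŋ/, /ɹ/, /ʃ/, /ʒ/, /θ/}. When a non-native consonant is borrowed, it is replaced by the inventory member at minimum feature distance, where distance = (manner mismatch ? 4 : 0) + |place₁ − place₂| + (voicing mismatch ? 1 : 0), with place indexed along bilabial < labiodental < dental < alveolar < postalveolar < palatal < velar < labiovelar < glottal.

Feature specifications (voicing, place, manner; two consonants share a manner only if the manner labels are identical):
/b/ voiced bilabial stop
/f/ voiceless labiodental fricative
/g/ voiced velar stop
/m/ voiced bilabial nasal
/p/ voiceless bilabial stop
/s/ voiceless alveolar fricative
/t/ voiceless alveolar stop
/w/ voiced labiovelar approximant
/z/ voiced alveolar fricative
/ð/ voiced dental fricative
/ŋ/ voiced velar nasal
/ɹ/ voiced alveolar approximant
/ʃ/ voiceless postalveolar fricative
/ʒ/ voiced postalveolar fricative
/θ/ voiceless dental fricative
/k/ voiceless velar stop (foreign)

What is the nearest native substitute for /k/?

g

/g/ is closest: same manner (stop), place distance 0 (velar→velar), voicing differs (+1); total 1. Next closest is /t/ at distance 3.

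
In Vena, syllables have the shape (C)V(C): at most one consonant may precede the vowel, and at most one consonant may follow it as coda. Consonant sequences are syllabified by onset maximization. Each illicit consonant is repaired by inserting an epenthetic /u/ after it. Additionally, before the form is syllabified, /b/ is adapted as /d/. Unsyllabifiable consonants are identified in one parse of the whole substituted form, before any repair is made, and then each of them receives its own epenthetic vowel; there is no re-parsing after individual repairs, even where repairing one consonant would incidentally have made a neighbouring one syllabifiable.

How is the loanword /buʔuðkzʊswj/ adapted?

duʔuðkuzʊswuju

Substitution: /b/ → /d/, giving /duʔuðkzʊswj/.
Under (C)V(C), the unsyllabifiable consonants are /k/, /w/, /j/ (at most one coda consonant is licensed; onsets are limited to one consonant).
Epenthesis after each stranded consonant: /k/ → /ku/, /w/ → /wu/, /j/ → /ju/.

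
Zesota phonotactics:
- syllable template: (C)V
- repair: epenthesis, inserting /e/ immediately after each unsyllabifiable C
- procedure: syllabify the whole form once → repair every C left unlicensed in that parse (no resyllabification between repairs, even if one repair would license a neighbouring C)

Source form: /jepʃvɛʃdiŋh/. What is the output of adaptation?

The consonants /p/, /ʃ/, /ʃ/, /ŋ/, /h/ cannot be parsed into a legal (C)V syllable (no codas are permitted; onsets are limited to one consonant).
Epenthesis after each stranded consonant: /p/ → /pe/, /ʃ/ → /ʃe/, /ʃ/ → /ʃe/, /ŋ/ → /ŋe/, /h/ → /he/.

jepeʃevɛʃediŋehe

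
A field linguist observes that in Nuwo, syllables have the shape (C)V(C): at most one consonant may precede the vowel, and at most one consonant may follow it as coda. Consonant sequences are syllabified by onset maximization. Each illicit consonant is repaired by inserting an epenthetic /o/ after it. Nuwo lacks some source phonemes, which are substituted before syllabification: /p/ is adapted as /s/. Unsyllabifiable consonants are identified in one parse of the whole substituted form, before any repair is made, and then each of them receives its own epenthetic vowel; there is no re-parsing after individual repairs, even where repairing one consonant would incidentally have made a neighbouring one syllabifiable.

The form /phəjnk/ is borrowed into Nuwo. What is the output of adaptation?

Substitution: /p/ → /s/, giving /shəjnk/.
Syllabifying with onset maximization leaves /s/, /n/, /k/ stranded (at most one coda consonant is licensed; onsets are limited to one consonant).
Inserting the epenthetic vowel yields /s/ → /so/, /n/ → /no/, /k/ → /ko/.

sohəjnoko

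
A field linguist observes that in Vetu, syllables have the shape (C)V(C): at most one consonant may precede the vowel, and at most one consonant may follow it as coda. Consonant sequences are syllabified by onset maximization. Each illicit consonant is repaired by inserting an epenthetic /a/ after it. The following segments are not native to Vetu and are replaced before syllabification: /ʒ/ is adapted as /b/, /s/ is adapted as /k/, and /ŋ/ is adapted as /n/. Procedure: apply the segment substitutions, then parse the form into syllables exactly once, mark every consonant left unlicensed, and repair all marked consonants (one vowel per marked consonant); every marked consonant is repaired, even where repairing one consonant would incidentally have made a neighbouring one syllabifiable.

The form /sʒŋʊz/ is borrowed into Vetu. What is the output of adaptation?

Substitution: /s/ → /k/, /ʒ/ → /b/, /ŋ/ → /n/, giving /kbnʊz/.
The consonants /k/, /b/ cannot be parsed into a legal (C)V(C) syllable (at most one coda consonant is licensed; onsets are limited to one consonant).
Epenthesis after each stranded consonant: /k/ → /ka/, /b/ → /ba/.

kabanʊz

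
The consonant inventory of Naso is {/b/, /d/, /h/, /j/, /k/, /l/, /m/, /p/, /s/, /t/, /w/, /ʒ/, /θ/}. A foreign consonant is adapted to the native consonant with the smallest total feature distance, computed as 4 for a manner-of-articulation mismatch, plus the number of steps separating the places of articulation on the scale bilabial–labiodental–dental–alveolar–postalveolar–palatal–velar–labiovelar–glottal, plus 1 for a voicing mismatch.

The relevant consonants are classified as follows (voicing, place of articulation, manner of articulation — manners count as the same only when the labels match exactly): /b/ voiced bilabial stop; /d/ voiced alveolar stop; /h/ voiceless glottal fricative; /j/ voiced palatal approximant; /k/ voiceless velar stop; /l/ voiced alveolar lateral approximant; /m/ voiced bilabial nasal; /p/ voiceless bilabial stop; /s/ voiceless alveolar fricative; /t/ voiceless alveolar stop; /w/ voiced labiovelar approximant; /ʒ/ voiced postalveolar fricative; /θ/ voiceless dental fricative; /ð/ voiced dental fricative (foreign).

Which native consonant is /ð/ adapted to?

/θ/ is closest: same manner (fricative), place distance 0 (dental→dental), voicing differs (+1); total 1. Next closest is /s/ at distance 2.

θ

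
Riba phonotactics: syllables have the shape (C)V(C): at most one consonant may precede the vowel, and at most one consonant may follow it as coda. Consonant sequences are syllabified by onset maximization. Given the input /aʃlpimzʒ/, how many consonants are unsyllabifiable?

3

Under (C)V(C), the unsyllabifiable consonants are /l/, /z/, /ʒ/ (at most one coda consonant is licensed; onsets are limited to one consonant).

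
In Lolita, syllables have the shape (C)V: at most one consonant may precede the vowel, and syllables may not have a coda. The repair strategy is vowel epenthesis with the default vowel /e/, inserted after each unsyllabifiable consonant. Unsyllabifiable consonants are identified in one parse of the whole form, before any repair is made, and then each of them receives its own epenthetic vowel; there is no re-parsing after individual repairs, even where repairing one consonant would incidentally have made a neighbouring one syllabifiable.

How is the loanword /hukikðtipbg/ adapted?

hukikeðetipebege

The consonants /k/, /ð/, /p/, /b/, /g/ cannot be parsed into a legal (C)V syllable (no codas are permitted; onsets are limited to one consonant).
Each unlicensed consonant becomes the onset of a new syllable: /k/ → /ke/, /ð/ → /ðe/, /p/ → /pe/, /b/ → /be/, /g/ → /ge/.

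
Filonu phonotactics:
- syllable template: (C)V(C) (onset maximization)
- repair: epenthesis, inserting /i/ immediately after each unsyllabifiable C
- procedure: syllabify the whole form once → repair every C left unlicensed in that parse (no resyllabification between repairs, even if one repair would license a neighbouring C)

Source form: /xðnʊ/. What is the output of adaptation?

Syllabifying with onset maximization leaves /x/, /ð/ stranded (at most one coda consonant is licensed; onsets are limited to one consonant).
Each unlicensed consonant becomes the onset of a new syllable: /x/ → /xi/, /ð/ → /ði/.

xiðinʊ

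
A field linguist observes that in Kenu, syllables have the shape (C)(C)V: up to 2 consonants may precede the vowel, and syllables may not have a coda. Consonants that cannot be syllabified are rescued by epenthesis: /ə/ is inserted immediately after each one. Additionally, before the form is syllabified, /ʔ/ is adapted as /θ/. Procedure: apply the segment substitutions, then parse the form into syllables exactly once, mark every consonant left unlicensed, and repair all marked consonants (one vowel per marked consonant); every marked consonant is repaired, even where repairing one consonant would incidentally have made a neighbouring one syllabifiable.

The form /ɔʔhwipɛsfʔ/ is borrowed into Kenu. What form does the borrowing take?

Substitution: /ʔ/ → /θ/, giving /ɔθhwipɛsfθ/.
The consonants /θ/, /s/, /f/, /θ/ cannot be parsed into a legal (C)(C)V syllable (no codas are permitted; onsets may contain at most 2 consonants).
Epenthesis after each stranded consonant: /θ/ → /θə/, /s/ → /sə/, /f/ → /fə/, /θ/ → /θə/.

ɔθəhwipɛsəfəθə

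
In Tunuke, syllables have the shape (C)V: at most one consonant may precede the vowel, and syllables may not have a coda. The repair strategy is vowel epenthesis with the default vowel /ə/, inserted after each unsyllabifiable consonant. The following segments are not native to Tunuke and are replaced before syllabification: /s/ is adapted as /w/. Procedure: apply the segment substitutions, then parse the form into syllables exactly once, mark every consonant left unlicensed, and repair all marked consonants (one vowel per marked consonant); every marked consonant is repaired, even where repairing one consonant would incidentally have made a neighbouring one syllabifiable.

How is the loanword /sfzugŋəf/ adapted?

Substitution: /s/ → /w/, giving /wfzugŋəf/.
The consonants /w/, /f/, /g/, /f/ cannot be parsed into a legal (C)V syllable (no codas are permitted; onsets are limited to one consonant).
Epenthesis after each stranded consonant: /w/ → /wə/, /f/ → /fə/, /g/ → /gə/, /f/ → /fə/.

wəfəzugəŋəfə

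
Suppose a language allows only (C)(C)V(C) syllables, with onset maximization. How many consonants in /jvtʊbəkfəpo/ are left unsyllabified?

1

The consonants /j/ cannot be parsed into a legal (C)(C)V(C) syllable (at most one coda consonant is licensed; onsets may contain at most 2 consonants).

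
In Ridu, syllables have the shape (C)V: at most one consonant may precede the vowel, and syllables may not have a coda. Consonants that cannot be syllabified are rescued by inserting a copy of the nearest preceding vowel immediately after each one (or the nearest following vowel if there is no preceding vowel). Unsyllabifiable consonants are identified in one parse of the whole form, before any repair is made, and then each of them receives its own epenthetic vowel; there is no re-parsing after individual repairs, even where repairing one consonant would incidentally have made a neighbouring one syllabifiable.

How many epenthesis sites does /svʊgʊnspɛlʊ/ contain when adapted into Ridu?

3

The unsyllabifiable consonants are /s/, /n/, /s/; each receives one epenthetic vowel.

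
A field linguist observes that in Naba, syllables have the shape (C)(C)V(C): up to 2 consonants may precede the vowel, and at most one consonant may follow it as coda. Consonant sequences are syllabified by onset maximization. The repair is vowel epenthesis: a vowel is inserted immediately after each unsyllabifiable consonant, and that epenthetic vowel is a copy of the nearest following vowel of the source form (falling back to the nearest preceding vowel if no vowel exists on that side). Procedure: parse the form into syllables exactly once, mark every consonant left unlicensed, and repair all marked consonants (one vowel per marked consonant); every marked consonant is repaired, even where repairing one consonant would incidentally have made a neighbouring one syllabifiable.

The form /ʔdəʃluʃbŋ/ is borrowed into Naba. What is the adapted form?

Under (C)(C)V(C), the unsyllabifiable consonants are /b/, /ŋ/ (at most one coda consonant is licensed; onsets may contain at most 2 consonants).
Each unlicensed consonant becomes the onset of a new syllable: /b/ → /bu/, /ŋ/ → /ŋu/.

ʔdəʃluʃbuŋu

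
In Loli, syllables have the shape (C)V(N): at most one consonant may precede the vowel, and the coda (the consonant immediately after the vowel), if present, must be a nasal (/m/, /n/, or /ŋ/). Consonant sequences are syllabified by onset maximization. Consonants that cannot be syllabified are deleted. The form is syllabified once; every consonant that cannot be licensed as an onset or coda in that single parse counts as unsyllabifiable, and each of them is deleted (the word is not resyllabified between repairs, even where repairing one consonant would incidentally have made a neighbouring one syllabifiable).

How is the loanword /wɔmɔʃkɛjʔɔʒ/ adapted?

wɔmɔkɛʔɔ

Under (C)V(N), the unsyllabifiable consonants are /ʃ/, /j/, /ʒ/ (only a nasal (/m/, /n/, or /ŋ/) is licensed in coda position; onsets are limited to one consonant).
Each unlicensed consonant is deleted: /ʃ/, /j/, /ʒ/.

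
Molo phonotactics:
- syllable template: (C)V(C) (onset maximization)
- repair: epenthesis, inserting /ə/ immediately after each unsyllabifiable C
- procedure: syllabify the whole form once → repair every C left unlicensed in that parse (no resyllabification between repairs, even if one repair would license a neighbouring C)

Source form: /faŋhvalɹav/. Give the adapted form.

Syllabifying with onset maximization leaves /h/ stranded (at most one coda consonant is licensed; onsets are limited to one consonant).
Each unlicensed consonant becomes the onset of a new syllable: /h/ → /hə/.

faŋhəvalɹav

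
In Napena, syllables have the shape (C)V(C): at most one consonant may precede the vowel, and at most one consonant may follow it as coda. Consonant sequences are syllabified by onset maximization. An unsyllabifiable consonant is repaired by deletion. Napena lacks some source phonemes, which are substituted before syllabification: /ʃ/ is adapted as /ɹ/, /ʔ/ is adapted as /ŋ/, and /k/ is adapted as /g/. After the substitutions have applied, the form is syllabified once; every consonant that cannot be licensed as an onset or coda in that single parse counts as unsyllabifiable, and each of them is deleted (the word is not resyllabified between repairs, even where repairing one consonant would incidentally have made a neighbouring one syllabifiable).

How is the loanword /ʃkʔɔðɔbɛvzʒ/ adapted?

Substitution: /ʃ/ → /ɹ/, /k/ → /g/, /ʔ/ → /ŋ/, giving /ɹgŋɔðɔbɛvzʒ/.
The consonants /ɹ/, /g/, /z/, /ʒ/ cannot be parsed into a legal (C)V(C) syllable (at most one coda consonant is licensed; onsets are limited to one consonant).
Deletion applies to /ɹ/, /g/, /z/, /ʒ/.

ŋɔðɔbɛv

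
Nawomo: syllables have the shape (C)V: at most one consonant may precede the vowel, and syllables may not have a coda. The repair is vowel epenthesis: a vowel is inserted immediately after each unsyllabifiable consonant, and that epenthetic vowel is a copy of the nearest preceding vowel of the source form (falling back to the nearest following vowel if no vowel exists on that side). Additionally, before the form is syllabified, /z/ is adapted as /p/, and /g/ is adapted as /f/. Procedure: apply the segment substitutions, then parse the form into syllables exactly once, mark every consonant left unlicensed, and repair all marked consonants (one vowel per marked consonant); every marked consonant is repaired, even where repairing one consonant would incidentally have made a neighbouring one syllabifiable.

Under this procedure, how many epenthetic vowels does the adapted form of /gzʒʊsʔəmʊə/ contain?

3

After substitution the input is /fpʒʊsʔəmʊə/.
The unsyllabifiable consonants are /f/, /p/, /s/; each receives one epenthetic vowel.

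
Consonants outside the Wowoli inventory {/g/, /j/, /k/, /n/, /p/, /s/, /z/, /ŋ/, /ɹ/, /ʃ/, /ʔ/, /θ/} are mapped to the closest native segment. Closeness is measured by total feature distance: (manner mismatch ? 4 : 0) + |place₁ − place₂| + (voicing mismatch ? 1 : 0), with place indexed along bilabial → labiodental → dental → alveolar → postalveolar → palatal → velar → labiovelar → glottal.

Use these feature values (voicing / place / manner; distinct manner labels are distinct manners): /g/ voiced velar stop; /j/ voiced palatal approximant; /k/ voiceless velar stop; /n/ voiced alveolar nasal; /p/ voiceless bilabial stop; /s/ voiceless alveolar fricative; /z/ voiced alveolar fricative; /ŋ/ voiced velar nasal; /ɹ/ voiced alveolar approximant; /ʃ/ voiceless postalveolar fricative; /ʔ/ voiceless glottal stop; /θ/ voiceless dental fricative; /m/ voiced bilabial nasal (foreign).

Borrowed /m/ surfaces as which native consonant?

/n/ is closest: same manner (nasal), place distance 3 (bilabial→alveolar), same voicing; total 3. Next closest is /p/ at distance 5.

n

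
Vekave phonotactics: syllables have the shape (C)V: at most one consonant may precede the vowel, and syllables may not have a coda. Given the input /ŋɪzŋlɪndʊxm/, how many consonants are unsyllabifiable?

5

The consonants /z/, /ŋ/, /n/, /x/, /m/ cannot be parsed into a legal (C)V syllable (no codas are permitted; onsets are limited to one consonant).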